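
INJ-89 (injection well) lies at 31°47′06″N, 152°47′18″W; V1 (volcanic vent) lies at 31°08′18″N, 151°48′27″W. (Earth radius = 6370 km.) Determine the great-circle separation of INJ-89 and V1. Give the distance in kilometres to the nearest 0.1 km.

117.6 km

INJ-89: φ = +31.78500°, λ = -152.78833°
V1: φ = +31.13833°, λ = -151.80750°
Δφ = -0.6467°,  Δλ = 0.9808°
a = sin²(Δφ/2) + cos φ₁ cos φ₂ sin²(Δλ/2) = 0.000085
c = 2·arcsin(√a) = 0.018455 rad = 1.0574°
d = R·c = 6370 × 0.018455 = 117.6 km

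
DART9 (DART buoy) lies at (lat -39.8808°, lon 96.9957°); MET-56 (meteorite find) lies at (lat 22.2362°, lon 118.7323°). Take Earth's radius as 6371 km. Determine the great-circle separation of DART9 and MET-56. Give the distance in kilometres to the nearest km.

7266 km

Δφ = 62.1170°,  Δλ = 21.7366°
a = sin²(Δφ/2) + cos φ₁ cos φ₂ sin²(Δλ/2) = 0.291419
c = 2·arcsin(√a) = 1.140476 rad = 65.3445°
d = R·c = 6371 × 1.140476 = 7266.0 km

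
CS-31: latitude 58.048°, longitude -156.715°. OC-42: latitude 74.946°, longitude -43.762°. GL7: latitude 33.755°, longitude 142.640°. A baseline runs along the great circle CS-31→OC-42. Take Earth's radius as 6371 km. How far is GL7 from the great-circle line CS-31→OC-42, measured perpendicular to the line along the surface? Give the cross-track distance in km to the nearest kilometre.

4537 km

δ₁₃ = central angle CS-31→GL7 = 0.813234 rad  (haversine)
θ₁₃ = bearing CS-31→GL7 = 265.913°,  θ₁₂ = bearing CS-31→OC-42 = 21.832°
dₓₜ = R·arcsin(sin δ₁₃ · sin(θ₁₃ − θ₁₂)) = 6371·arcsin(0.72651·sin(244.081°)) = -4536.890 km
|dₓₜ| = 4536.890 km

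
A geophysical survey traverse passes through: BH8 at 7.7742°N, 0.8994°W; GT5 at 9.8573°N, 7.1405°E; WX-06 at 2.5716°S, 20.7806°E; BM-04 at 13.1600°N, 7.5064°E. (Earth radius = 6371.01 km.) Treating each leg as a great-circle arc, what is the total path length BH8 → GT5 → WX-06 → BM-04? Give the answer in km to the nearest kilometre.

BH8→GT5: c = 0.143342 rad, d = 913.23 km
GT5→WX-06: c = 0.321367 rad, d = 2047.44 km
WX-06→BM-04: c = 0.358134 rad, d = 2281.67 km
Total = 913.23 + 2047.44 + 2281.67 = 5242.34 km

5242 km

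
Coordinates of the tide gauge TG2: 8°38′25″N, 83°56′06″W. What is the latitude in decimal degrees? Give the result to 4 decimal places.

8° + 38′/60 + 25″/3600 = 8 + 0.63333 + 0.00694 = 8.6403°

8.6403°N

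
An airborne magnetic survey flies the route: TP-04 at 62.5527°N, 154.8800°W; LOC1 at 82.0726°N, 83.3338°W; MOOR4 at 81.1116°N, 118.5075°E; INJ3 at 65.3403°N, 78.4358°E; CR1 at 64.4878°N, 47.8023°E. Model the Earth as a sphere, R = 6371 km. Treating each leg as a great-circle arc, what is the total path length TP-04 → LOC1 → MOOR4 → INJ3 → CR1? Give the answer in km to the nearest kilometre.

8235 km

TP-04→LOC1: c = 0.453139 rad, d = 2886.95 km
LOC1→MOOR4: c = 0.288156 rad, d = 1835.84 km
MOOR4→INJ3: c = 0.326346 rad, d = 2079.15 km
INJ3→CR1: c = 0.224925 rad, d = 1432.99 km
Total = 2886.95 + 1835.84 + 2079.15 + 1432.99 = 8234.94 km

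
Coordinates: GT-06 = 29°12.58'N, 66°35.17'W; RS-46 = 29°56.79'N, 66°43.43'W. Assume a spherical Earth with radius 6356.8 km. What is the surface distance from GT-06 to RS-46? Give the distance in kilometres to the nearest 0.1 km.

GT-06: φ = +29.20967°, λ = -66.58617°
RS-46: φ = +29.94650°, λ = -66.72383°
Δφ = 0.7368°,  Δλ = -0.1377°
a = sin²(Δφ/2) + cos φ₁ cos φ₂ sin²(Δλ/2) = 0.000042
c = 2·arcsin(√a) = 0.013029 rad = 0.7465°
d = R·c = 6356.8 × 0.013029 = 82.8 km

82.8 km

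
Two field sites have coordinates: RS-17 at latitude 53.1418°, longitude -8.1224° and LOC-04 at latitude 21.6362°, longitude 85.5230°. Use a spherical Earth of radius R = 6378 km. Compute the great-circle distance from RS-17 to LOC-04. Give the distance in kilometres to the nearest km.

8344 km

Δφ = -31.5056°,  Δλ = 93.6454°
a = sin²(Δφ/2) + cos φ₁ cos φ₂ sin²(Δλ/2) = 0.370218
c = 2·arcsin(√a) = 1.308226 rad = 74.9558°
d = R·c = 6378 × 1.308226 = 8343.9 km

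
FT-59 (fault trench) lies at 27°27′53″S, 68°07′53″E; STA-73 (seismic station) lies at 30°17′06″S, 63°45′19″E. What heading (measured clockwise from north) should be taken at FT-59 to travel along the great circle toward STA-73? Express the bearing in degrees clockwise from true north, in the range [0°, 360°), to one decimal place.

FT-59: φ = -27.46472°, λ = +68.13139°
STA-73: φ = -30.28500°, λ = +63.75528°
Δλ = -4.3761°
y = sin Δλ · cos φ₂ = -0.065890
x = cos φ₁ sin φ₂ − sin φ₁ cos φ₂ cos Δλ = -0.050364
θ = atan2(y, x) = -127.3932° → 232.6068° (mod 360°)

232.6°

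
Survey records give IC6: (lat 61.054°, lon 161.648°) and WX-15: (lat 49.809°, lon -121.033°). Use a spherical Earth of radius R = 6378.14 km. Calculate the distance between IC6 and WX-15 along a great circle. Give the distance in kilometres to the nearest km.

4733 km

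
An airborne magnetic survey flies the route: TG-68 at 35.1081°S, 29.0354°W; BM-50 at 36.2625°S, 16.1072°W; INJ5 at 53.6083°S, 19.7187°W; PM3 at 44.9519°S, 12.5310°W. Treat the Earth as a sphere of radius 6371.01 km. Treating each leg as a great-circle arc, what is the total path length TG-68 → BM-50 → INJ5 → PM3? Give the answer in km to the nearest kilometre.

TG-68→BM-50: c = 0.184236 rad, d = 1173.77 km
BM-50→INJ5: c = 0.305912 rad, d = 1948.97 km
INJ5→PM3: c = 0.171622 rad, d = 1093.40 km
Total = 1173.77 + 1948.97 + 1093.40 = 4216.14 km

4216 km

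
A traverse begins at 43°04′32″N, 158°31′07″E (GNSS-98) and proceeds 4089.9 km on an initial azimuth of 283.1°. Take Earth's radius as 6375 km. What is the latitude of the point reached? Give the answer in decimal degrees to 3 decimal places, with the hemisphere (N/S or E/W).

40.259°N

GNSS-98: φ = +43.07556°, λ = +158.51861°
δ = d/R = 4089.9/6375 = 0.641553 rad
φ₂ = arcsin(sin φ₁ cos δ + cos φ₁ sin δ cos θ)
   = arcsin(0.68296·0.80117 + 0.73045·0.59844·0.22665) = 40.25900°
λ₂ = λ₁ + atan2(sin θ sin δ cos φ₁, cos δ − sin φ₁ sin φ₂) = 108.71977°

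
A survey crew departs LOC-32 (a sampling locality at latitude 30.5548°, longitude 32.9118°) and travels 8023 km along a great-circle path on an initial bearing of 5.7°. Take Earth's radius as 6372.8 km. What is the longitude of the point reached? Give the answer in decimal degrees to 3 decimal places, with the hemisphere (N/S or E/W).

δ = d/R = 8023/6372.8 = 1.258944 rad
φ₂ = arcsin(sin φ₁ cos δ + cos φ₁ sin δ cos θ)
   = arcsin(0.50836·0.30682 + 0.86114·0.95177·0.99506) = 76.29584°
λ₂ = λ₁ + atan2(sin θ sin δ cos φ₁, cos δ − sin φ₁ sin φ₂) = -170.60459°

170.605°W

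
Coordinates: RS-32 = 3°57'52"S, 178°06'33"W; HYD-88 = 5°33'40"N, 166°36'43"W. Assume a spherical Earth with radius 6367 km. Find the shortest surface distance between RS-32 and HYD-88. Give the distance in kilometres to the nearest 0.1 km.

1657.9 km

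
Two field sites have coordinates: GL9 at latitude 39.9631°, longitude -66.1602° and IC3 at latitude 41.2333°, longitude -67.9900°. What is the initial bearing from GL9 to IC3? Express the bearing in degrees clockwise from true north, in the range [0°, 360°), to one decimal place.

Δλ = -1.8298°
y = sin Δλ · cos φ₂ = -0.024013
x = cos φ₁ sin φ₂ − sin φ₁ cos φ₂ cos Δλ = 0.022414
θ = atan2(y, x) = -46.9728° → 313.0272° (mod 360°)

313.0°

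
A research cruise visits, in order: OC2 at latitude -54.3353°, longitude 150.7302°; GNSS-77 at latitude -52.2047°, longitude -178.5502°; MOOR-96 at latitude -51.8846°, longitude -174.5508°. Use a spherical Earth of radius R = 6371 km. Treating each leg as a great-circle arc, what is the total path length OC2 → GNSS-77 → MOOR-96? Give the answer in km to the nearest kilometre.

2316 km

OC2→GNSS-77: c = 0.320209 rad, d = 2040.05 km
GNSS-77→MOOR-96: c = 0.043288 rad, d = 275.79 km
Total = 2040.05 + 275.79 = 2315.84 km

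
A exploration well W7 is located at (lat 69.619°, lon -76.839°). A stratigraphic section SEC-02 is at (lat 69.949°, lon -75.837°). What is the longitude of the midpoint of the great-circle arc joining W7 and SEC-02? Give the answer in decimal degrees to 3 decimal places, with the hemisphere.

76.342°W

Bx = cos φ₂ cos Δλ = 0.342804,  By = cos φ₂ sin Δλ = 0.005996
φₘ = atan2(sin φ₁ + sin φ₂, √((cos φ₁ + Bx)² + By²)) = 69.78471°
λₘ = λ₁ + atan2(By, cos φ₁ + Bx) = -76.34192°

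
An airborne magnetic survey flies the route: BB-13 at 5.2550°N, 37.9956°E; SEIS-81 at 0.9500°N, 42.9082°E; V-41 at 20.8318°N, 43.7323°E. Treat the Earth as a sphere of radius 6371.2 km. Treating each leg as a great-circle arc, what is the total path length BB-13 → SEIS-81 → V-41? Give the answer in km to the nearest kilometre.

2938 km

BB-13→SEIS-81: c = 0.113895 rad, d = 725.65 km
SEIS-81→V-41: c = 0.347287 rad, d = 2212.63 km
Total = 725.65 + 2212.63 = 2938.28 km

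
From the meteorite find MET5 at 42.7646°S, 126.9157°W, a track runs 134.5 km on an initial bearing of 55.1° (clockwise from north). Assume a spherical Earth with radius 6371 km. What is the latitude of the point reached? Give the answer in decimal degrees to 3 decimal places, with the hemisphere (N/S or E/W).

42.065°S

δ = d/R = 134.5/6371 = 0.021111 rad
φ₂ = arcsin(sin φ₁ cos δ + cos φ₁ sin δ cos θ)
   = arcsin(-0.67899·0.99978 + 0.73415·0.02111·0.57215) = -42.06472°
λ₂ = λ₁ + atan2(sin θ sin δ cos φ₁, cos δ − sin φ₁ sin φ₂) = -125.57939°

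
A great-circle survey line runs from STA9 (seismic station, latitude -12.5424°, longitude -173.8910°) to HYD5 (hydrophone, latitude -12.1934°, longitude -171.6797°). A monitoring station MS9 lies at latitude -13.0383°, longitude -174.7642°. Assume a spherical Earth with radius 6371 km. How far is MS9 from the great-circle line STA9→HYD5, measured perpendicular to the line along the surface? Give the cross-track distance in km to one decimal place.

39.9 km

δ₁₃ = central angle STA9→MS9 = 0.017199 rad  (haversine)
θ₁₃ = bearing STA9→MS9 = 239.689°,  θ₁₂ = bearing STA9→HYD5 = 81.060°
dₓₜ = R·arcsin(sin δ₁₃ · sin(θ₁₃ − θ₁₂)) = 6371·arcsin(0.01720·sin(158.629°)) = 39.926 km
|dₓₜ| = 39.926 km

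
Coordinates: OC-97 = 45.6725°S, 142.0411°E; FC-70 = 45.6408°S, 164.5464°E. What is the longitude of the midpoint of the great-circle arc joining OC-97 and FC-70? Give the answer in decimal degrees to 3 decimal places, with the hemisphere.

Bx = cos φ₂ cos Δλ = 0.645910,  By = cos φ₂ sin Δλ = 0.267615
φₘ = atan2(sin φ₁ + sin φ₂, √((cos φ₁ + Bx)² + By²)) = -46.21243°
λₘ = λ₁ + atan2(By, cos φ₁ + Bx) = 153.29698°

153.297°E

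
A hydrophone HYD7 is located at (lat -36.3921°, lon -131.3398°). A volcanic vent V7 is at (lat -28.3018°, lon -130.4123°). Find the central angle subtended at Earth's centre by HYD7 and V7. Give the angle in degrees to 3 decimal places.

Δφ = 8.0903°,  Δλ = 0.9275°
a = sin²(Δφ/2) + cos φ₁ cos φ₂ sin²(Δλ/2) = 0.005023
c = 2·arcsin(√a) = 0.141861 rad = 8.1280°

8.128°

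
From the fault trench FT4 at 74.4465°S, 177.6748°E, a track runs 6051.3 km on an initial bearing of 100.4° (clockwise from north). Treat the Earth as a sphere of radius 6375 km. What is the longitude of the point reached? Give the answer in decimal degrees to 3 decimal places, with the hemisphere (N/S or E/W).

δ = d/R = 6051.3/6375 = 0.949224 rad
φ₂ = arcsin(sin φ₁ cos δ + cos φ₁ sin δ cos θ)
   = arcsin(-0.96338·0.58231 + 0.26814·0.81296·-0.18052) = -36.89434°
λ₂ = λ₁ + atan2(sin θ sin δ cos φ₁, cos δ − sin φ₁ sin φ₂) = -93.38266°

93.383°W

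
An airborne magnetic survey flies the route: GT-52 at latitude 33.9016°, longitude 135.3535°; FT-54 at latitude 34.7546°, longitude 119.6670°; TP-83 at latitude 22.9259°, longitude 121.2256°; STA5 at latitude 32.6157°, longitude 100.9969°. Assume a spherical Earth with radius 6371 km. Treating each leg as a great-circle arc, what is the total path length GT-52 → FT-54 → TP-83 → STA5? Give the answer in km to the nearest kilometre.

5023 km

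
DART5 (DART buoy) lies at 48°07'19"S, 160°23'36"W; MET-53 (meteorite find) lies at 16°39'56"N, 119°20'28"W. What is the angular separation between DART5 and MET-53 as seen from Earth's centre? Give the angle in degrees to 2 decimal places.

74.41°

DART5: φ = -48.12194°, λ = -160.39333°
MET-53: φ = +16.66556°, λ = -119.34111°
Δφ = 64.7875°,  Δλ = 41.0522°
a = sin²(Δφ/2) + cos φ₁ cos φ₂ sin²(Δλ/2) = 0.365635
c = 2·arcsin(√a) = 1.298723 rad = 74.4113°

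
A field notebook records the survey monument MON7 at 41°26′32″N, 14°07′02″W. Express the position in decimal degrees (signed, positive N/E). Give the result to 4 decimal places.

+41.4422°, -14.1172°

lat: 41.4422° N → +41.4422°
lon: 14.1172° W → -14.1172°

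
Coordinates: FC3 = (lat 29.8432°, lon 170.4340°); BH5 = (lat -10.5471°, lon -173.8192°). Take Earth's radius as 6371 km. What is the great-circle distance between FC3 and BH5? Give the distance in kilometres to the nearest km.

4797 km

Δφ = -40.3903°,  Δλ = 15.7468°
a = sin²(Δφ/2) + cos φ₁ cos φ₂ sin²(Δλ/2) = 0.135177
c = 2·arcsin(√a) = 0.752993 rad = 43.1433°
d = R·c = 6371 × 0.752993 = 4797.3 km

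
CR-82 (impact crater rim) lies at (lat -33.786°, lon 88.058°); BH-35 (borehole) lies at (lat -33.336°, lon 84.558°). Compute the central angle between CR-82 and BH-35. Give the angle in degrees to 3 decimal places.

2.951°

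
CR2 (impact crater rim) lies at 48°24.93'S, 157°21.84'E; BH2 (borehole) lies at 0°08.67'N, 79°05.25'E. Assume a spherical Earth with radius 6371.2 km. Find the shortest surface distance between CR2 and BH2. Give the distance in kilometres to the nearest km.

CR2: φ = -48.41550°, λ = +157.36400°
BH2: φ = +0.14450°, λ = +79.08750°
Δφ = 48.5600°,  Δλ = -78.2765°
a = sin²(Δφ/2) + cos φ₁ cos φ₂ sin²(Δλ/2) = 0.433513
c = 2·arcsin(√a) = 1.437427 rad = 82.3585°
d = R·c = 6371.2 × 1.437427 = 9158.1 km

9158 km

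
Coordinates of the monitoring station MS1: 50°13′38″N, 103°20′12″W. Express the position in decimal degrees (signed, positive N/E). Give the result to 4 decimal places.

+50.2272°, -103.3367°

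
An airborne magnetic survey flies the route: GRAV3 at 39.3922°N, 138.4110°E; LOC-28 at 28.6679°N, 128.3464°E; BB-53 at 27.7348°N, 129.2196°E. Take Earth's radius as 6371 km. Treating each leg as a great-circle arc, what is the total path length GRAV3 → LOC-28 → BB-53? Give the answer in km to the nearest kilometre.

1643 km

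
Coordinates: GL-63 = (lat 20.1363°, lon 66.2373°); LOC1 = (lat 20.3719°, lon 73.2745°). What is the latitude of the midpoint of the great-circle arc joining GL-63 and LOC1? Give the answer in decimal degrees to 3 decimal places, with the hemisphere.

Bx = cos φ₂ cos Δλ = 0.930391,  By = cos φ₂ sin Δλ = 0.114851
φₘ = atan2(sin φ₁ + sin φ₂, √((cos φ₁ + Bx)² + By²)) = 20.28924°
λₘ = λ₁ + atan2(By, cos φ₁ + Bx) = 69.75323°

20.289°N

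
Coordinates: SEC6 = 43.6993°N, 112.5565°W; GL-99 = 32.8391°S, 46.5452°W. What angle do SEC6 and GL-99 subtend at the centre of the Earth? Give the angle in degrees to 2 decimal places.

Δφ = -76.5384°,  Δλ = 66.0113°
a = sin²(Δφ/2) + cos φ₁ cos φ₂ sin²(Δλ/2) = 0.563844
c = 2·arcsin(√a) = 1.698835 rad = 97.3361°

97.34°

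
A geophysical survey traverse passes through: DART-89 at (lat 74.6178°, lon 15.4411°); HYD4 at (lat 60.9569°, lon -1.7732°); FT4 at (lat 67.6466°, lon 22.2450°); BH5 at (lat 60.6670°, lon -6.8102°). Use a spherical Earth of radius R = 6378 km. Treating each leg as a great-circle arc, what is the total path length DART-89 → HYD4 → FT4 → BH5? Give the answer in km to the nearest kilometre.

4622 km

DART-89→HYD4: c = 0.261737 rad, d = 1669.36 km
HYD4→FT4: c = 0.213924 rad, d = 1364.41 km
FT4→BH5: c = 0.249068 rad, d = 1588.56 km
Total = 1669.36 + 1364.41 + 1588.56 = 4622.32 km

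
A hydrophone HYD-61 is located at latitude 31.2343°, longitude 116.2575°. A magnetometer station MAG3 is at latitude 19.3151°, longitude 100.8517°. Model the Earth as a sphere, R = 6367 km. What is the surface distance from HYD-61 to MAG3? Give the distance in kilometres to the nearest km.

2033 km

Δφ = -11.9192°,  Δλ = -15.4058°
a = sin²(Δφ/2) + cos φ₁ cos φ₂ sin²(Δλ/2) = 0.025277
c = 2·arcsin(√a) = 0.319331 rad = 18.2963°
d = R·c = 6367 × 0.319331 = 2033.2 km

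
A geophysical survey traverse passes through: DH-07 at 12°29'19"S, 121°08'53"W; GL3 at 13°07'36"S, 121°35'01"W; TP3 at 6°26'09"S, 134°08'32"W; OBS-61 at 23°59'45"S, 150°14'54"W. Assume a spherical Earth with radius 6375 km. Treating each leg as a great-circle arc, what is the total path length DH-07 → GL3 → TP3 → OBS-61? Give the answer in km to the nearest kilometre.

4253 km

DH-07: φ = -12.48861°, λ = -121.14806°
GL3: φ = -13.12667°, λ = -121.58361°
TP3: φ = -6.43583°, λ = -134.14222°
OBS-61: φ = -23.99583°, λ = -150.24833°
DH-07→GL3: c = 0.013378 rad, d = 85.28 km
GL3→TP3: c = 0.245420 rad, d = 1564.55 km
TP3→OBS-61: c = 0.408370 rad, d = 2603.36 km
Total = 85.28 + 1564.55 + 2603.36 = 4253.19 km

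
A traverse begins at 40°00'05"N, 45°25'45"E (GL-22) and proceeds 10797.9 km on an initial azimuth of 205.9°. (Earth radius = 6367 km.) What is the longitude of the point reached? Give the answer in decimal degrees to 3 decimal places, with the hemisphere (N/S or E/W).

3.239°E

GL-22: φ = +40.00139°, λ = +45.42917°
δ = d/R = 10797.9/6367 = 1.695916 rad
φ₂ = arcsin(sin φ₁ cos δ + cos φ₁ sin δ cos θ)
   = arcsin(0.64281·-0.12479 + 0.76603·0.99218·-0.89956) = -49.81089°
λ₂ = λ₁ + atan2(sin θ sin δ cos φ₁, cos δ − sin φ₁ sin φ₂) = 3.23906°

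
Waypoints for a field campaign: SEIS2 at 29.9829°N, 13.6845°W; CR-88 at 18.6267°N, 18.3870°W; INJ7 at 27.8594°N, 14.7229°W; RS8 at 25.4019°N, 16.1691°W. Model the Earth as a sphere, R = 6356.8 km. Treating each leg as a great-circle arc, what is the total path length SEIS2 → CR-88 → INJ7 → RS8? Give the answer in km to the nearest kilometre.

2744 km

SEIS2→CR-88: c = 0.211777 rad, d = 1346.22 km
CR-88→INJ7: c = 0.171486 rad, d = 1090.10 km
INJ7→RS8: c = 0.048463 rad, d = 308.07 km
Total = 1346.22 + 1090.10 + 308.07 = 2744.39 km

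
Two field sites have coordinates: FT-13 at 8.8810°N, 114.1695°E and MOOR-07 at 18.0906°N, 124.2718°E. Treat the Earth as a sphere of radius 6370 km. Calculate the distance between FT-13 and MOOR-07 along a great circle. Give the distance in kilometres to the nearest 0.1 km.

Δφ = 9.2096°,  Δλ = 10.1023°
a = sin²(Δφ/2) + cos φ₁ cos φ₂ sin²(Δλ/2) = 0.013726
c = 2·arcsin(√a) = 0.234852 rad = 13.4561°
d = R·c = 6370 × 0.234852 = 1496.0 km

1496.0 km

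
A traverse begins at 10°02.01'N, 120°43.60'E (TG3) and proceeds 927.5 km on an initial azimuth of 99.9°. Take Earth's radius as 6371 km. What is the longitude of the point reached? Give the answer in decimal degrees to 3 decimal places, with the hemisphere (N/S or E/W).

129.035°E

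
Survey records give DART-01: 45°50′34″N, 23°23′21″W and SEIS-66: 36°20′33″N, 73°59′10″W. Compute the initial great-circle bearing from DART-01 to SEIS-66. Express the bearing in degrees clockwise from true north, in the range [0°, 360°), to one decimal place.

274.2°

DART-01: φ = +45.84278°, λ = -23.38917°
SEIS-66: φ = +36.34250°, λ = -73.98611°
Δλ = -50.5969°
y = sin Δλ · cos φ₂ = -0.622401
x = cos φ₁ sin φ₂ − sin φ₁ cos φ₂ cos Δλ = 0.046007
θ = atan2(y, x) = -85.7725° → 274.2275° (mod 360°)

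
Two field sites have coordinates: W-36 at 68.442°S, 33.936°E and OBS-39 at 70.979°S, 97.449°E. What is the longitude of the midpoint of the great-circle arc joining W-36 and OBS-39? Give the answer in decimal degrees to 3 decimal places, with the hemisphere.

63.569°E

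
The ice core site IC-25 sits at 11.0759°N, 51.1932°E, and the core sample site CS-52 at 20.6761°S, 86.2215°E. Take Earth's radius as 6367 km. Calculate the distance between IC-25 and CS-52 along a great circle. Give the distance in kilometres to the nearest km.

Δφ = -31.7520°,  Δλ = 35.0283°
a = sin²(Δφ/2) + cos φ₁ cos φ₂ sin²(Δλ/2) = 0.157987
c = 2·arcsin(√a) = 0.817529 rad = 46.8410°
d = R·c = 6367 × 0.817529 = 5205.2 km

5205 km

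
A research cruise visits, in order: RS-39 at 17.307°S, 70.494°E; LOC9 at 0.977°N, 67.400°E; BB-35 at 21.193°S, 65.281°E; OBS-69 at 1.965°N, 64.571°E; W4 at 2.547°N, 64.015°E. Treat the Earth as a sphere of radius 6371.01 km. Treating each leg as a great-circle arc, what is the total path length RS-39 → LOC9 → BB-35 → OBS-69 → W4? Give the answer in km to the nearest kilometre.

RS-39→LOC9: c = 0.323522 rad, d = 2061.16 km
LOC9→BB-35: c = 0.388625 rad, d = 2475.94 km
BB-35→OBS-69: c = 0.404365 rad, d = 2576.21 km
OBS-69→W4: c = 0.014043 rad, d = 89.47 km
Total = 2061.16 + 2475.94 + 2576.21 + 89.47 = 7202.78 km

7203 km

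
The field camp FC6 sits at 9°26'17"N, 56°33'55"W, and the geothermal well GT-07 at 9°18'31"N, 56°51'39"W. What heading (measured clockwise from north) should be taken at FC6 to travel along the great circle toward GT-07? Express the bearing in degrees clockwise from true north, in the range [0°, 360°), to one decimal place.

FC6: φ = +9.43806°, λ = -56.56528°
GT-07: φ = +9.30861°, λ = -56.86083°
Δλ = -0.2956°
y = sin Δλ · cos φ₂ = -0.005090
x = cos φ₁ sin φ₂ − sin φ₁ cos φ₂ cos Δλ = -0.002257
θ = atan2(y, x) = -113.9122° → 246.0878° (mod 360°)

246.1°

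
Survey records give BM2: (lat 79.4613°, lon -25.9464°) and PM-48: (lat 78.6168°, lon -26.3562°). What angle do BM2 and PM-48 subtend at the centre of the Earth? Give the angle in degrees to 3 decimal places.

Δφ = -0.8445°,  Δλ = -0.4098°
a = sin²(Δφ/2) + cos φ₁ cos φ₂ sin²(Δλ/2) = 0.000055
c = 2·arcsin(√a) = 0.014802 rad = 0.8481°

0.848°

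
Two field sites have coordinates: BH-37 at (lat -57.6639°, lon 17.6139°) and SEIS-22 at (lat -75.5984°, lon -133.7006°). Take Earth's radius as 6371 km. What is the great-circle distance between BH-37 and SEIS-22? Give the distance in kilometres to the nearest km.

5053 km

Δφ = -17.9345°,  Δλ = -151.3145°
a = sin²(Δφ/2) + cos φ₁ cos φ₂ sin²(Δλ/2) = 0.149166
c = 2·arcsin(√a) = 0.793062 rad = 45.4391°
d = R·c = 6371 × 0.793062 = 5052.6 km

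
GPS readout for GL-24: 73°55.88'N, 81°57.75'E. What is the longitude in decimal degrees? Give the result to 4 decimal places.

81° + 57.75′/60 = 81 + 0.96250 = 81.9625°

81.9625°E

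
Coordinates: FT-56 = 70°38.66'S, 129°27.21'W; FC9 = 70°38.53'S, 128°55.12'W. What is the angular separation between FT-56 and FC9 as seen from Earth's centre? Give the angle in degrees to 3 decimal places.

0.177°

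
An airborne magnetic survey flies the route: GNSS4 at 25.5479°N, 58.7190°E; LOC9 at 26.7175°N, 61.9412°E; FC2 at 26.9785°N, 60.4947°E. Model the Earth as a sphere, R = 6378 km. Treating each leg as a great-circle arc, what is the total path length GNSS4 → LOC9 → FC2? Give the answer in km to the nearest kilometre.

GNSS4→LOC9: c = 0.054457 rad, d = 347.33 km
LOC9→FC2: c = 0.022981 rad, d = 146.57 km
Total = 347.33 + 146.57 = 493.90 km

494 km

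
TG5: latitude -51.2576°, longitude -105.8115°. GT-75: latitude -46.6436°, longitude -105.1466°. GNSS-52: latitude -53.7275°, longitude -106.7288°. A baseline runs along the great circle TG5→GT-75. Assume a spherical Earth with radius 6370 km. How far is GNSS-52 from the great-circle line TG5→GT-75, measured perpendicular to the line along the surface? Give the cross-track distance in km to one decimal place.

32.9 km

δ₁₃ = central angle TG5→GNSS-52 = 0.044195 rad  (haversine)
θ₁₃ = bearing TG5→GNSS-52 = 192.379°,  θ₁₂ = bearing TG5→GT-75 = 5.659°
dₓₜ = R·arcsin(sin δ₁₃ · sin(θ₁₃ − θ₁₂)) = 6370·arcsin(0.04418·sin(186.721°)) = -32.936 km
|dₓₜ| = 32.936 km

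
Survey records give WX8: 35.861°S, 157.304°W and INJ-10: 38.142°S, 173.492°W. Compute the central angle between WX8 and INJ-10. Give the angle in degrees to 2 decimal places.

13.11°

Δφ = -2.2810°,  Δλ = -16.1880°
a = sin²(Δφ/2) + cos φ₁ cos φ₂ sin²(Δλ/2) = 0.013032
c = 2·arcsin(√a) = 0.228814 rad = 13.1101°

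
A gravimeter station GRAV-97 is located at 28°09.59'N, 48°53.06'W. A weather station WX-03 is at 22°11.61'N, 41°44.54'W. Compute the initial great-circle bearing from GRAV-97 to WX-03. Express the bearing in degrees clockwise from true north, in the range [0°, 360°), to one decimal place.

131.1°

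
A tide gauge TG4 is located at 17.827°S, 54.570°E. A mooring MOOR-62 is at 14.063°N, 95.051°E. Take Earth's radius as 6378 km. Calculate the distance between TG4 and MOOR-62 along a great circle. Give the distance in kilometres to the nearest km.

Δφ = 31.8900°,  Δλ = 40.4810°
a = sin²(Δφ/2) + cos φ₁ cos φ₂ sin²(Δλ/2) = 0.185996
c = 2·arcsin(√a) = 0.891804 rad = 51.0966°
d = R·c = 6378 × 0.891804 = 5687.9 km

5688 km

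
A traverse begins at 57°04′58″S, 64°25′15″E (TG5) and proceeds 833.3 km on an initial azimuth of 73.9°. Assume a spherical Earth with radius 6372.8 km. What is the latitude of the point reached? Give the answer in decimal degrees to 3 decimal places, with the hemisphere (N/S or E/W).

TG5: φ = -57.08278°, λ = +64.42083°
δ = d/R = 833.3/6372.8 = 0.130759 rad
φ₂ = arcsin(sin φ₁ cos δ + cos φ₁ sin δ cos θ)
   = arcsin(-0.83946·0.99146 + 0.54343·0.13039·0.27731) = -54.35478°
λ₂ = λ₁ + atan2(sin θ sin δ cos φ₁, cos δ − sin φ₁ sin φ₂) = 76.83418°

54.355°S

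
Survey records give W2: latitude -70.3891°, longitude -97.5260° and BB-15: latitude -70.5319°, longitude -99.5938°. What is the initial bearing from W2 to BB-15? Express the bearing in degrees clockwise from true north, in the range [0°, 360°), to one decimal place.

257.4°

Δλ = -2.0678°
y = sin Δλ · cos φ₂ = -0.012026
x = cos φ₁ sin φ₂ − sin φ₁ cos φ₂ cos Δλ = -0.002697
θ = atan2(y, x) = -102.6397° → 257.3603° (mod 360°)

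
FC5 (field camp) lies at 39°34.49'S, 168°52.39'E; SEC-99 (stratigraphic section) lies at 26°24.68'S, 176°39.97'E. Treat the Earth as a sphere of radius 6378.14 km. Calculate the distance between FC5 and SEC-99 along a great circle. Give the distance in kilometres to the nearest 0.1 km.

FC5: φ = -39.57483°, λ = +168.87317°
SEC-99: φ = -26.41133°, λ = +176.66617°
Δφ = 13.1635°,  Δλ = 7.7930°
a = sin²(Δφ/2) + cos φ₁ cos φ₂ sin²(Δλ/2) = 0.016326
c = 2·arcsin(√a) = 0.256245 rad = 14.6818°
d = R·c = 6378.14 × 0.256245 = 1634.4 km

1634.4 km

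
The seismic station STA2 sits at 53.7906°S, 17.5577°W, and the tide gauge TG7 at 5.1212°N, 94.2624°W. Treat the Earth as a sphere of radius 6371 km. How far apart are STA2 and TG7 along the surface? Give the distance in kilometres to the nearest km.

Δφ = 58.9118°,  Δλ = -76.7047°
a = sin²(Δφ/2) + cos φ₁ cos φ₂ sin²(Δλ/2) = 0.468357
c = 2·arcsin(√a) = 1.507467 rad = 86.3715°
d = R·c = 6371 × 1.507467 = 9604.1 km

9604 km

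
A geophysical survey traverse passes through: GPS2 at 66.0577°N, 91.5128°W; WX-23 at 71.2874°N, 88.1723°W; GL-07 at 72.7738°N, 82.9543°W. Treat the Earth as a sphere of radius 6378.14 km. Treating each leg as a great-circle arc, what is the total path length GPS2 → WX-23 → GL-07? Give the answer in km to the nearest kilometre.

841 km

GPS2→WX-23: c = 0.093671 rad, d = 597.45 km
WX-23→GL-07: c = 0.038218 rad, d = 243.76 km
Total = 597.45 + 243.76 = 841.21 km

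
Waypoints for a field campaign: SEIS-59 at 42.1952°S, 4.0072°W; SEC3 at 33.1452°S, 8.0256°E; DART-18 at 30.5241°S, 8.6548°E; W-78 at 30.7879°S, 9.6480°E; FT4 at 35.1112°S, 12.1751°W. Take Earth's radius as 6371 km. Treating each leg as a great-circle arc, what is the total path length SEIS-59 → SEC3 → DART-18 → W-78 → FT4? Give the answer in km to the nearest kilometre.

3943 km

SEIS-59→SEC3: c = 0.228875 rad, d = 1458.16 km
SEC3→DART-18: c = 0.046688 rad, d = 297.45 km
DART-18→W-78: c = 0.015607 rad, d = 99.43 km
W-78→FT4: c = 0.327676 rad, d = 2087.63 km
Total = 1458.16 + 297.45 + 99.43 + 2087.63 = 3942.67 km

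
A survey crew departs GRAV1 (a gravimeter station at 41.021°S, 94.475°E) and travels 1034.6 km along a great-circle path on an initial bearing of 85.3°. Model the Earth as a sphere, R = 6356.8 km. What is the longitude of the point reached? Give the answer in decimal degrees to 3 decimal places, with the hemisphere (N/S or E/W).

δ = d/R = 1034.6/6356.8 = 0.162755 rad
φ₂ = arcsin(sin φ₁ cos δ + cos φ₁ sin δ cos θ)
   = arcsin(-0.65634·0.98678 + 0.75447·0.16204·0.08194) = -39.61642°
λ₂ = λ₁ + atan2(sin θ sin δ cos φ₁, cos δ − sin φ₁ sin φ₂) = 106.57628°

106.576°E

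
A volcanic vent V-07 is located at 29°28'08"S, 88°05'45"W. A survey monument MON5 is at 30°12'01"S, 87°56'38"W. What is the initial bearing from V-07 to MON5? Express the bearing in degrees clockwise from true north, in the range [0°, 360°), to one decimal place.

169.8°

V-07: φ = -29.46889°, λ = -88.09583°
MON5: φ = -30.20028°, λ = -87.94389°
Δλ = 0.1519°
y = sin Δλ · cos φ₂ = 0.002292
x = cos φ₁ sin φ₂ − sin φ₁ cos φ₂ cos Δλ = -0.012766
θ = atan2(y, x) = 169.8219° → 169.8219° (mod 360°)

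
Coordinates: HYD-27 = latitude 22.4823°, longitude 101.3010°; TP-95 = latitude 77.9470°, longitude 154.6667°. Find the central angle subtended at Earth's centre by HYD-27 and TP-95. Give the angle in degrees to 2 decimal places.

Δφ = 55.4647°,  Δλ = 53.3657°
a = sin²(Δφ/2) + cos φ₁ cos φ₂ sin²(Δλ/2) = 0.255450
c = 2·arcsin(√a) = 1.059739 rad = 60.7186°

60.72°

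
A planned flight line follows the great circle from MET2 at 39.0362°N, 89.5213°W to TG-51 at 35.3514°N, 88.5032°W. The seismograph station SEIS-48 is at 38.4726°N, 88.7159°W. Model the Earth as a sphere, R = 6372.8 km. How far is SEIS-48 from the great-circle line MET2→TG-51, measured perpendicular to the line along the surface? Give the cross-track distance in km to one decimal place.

54.7 km

δ₁₃ = central angle MET2→SEIS-48 = 0.014728 rad  (haversine)
θ₁₃ = bearing MET2→SEIS-48 = 131.650°,  θ₁₂ = bearing MET2→TG-51 = 167.277°
dₓₜ = R·arcsin(sin δ₁₃ · sin(θ₁₃ − θ₁₂)) = 6372.8·arcsin(0.01473·sin(-35.627°)) = -54.673 km
|dₓₜ| = 54.673 km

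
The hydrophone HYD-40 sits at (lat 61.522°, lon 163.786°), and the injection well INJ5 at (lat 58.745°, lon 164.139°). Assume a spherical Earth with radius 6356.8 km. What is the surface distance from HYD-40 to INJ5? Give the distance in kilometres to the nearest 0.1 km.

308.7 km

Δφ = -2.7770°,  Δλ = 0.3530°
a = sin²(Δφ/2) + cos φ₁ cos φ₂ sin²(Δλ/2) = 0.000590
c = 2·arcsin(√a) = 0.048565 rad = 2.7825°
d = R·c = 6356.8 × 0.048565 = 308.7 km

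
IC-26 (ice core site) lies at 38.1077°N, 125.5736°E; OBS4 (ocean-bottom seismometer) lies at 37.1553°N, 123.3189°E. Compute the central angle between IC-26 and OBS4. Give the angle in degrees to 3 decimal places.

2.024°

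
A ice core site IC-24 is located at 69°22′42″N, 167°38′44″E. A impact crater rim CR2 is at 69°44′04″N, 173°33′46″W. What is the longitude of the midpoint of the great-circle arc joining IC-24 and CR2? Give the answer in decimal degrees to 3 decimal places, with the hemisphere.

176.962°E

IC-24: φ = +69.37833°, λ = +167.64556°
CR2: φ = +69.73444°, λ = -173.56278°
Bx = cos φ₂ cos Δλ = 0.327909,  By = cos φ₂ sin Δλ = 0.111576
φₘ = atan2(sin φ₁ + sin φ₂, √((cos φ₁ + Bx)² + By²)) = 69.80836°
λₘ = λ₁ + atan2(By, cos φ₁ + Bx) = 176.96235°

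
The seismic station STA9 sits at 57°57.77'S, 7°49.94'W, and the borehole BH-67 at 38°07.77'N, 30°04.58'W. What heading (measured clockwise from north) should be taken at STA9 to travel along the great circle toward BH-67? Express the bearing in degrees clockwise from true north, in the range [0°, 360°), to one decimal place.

342.5°

STA9: φ = -57.96283°, λ = -7.83233°
BH-67: φ = +38.12950°, λ = -30.07633°
Δλ = -22.2440°
y = sin Δλ · cos φ₂ = -0.297775
x = cos φ₁ sin φ₂ − sin φ₁ cos φ₂ cos Δλ = 0.944728
θ = atan2(y, x) = -17.4947° → 342.5053° (mod 360°)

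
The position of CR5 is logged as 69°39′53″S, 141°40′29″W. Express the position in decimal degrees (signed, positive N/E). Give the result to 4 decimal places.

-69.6647°, -141.6747°

lat: 69.6647° S → -69.6647°
lon: 141.6747° W → -141.6747°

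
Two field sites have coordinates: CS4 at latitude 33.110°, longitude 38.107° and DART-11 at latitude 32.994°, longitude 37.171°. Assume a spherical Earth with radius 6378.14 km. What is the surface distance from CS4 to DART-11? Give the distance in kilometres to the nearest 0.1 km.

Δφ = -0.1160°,  Δλ = -0.9360°
a = sin²(Δφ/2) + cos φ₁ cos φ₂ sin²(Δλ/2) = 0.000048
c = 2·arcsin(√a) = 0.013841 rad = 0.7931°
d = R·c = 6378.14 × 0.013841 = 88.3 km

88.3 km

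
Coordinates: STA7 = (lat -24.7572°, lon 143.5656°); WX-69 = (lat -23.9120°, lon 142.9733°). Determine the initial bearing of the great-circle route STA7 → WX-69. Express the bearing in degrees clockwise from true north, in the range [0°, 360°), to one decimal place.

Δλ = -0.5923°
y = sin Δλ · cos φ₂ = -0.009450
x = cos φ₁ sin φ₂ − sin φ₁ cos φ₂ cos Δλ = 0.014731
θ = atan2(y, x) = -32.6815° → 327.3185° (mod 360°)

327.3°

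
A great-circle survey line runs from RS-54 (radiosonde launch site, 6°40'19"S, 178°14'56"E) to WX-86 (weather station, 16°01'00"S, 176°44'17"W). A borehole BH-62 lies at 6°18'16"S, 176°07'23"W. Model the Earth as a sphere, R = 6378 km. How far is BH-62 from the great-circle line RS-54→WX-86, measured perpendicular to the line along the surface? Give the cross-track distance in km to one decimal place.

RS-54: φ = -6.67194°, λ = +178.24889°
WX-86: φ = -16.01667°, λ = -176.73806°
BH-62: φ = -6.30444°, λ = -176.12306°
δ₁₃ = central angle RS-54→BH-62 = 0.097809 rad  (haversine)
θ₁₃ = bearing RS-54→BH-62 = 86.561°,  θ₁₂ = bearing RS-54→WX-86 = 152.710°
dₓₜ = R·arcsin(sin δ₁₃ · sin(θ₁₃ − θ₁₂)) = 6378·arcsin(0.09765·sin(-66.149°)) = -570.401 km
|dₓₜ| = 570.401 km

570.4 km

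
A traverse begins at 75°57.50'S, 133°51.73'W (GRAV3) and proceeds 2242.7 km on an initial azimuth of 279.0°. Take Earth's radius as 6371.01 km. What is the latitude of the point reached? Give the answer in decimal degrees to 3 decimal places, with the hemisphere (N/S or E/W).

63.837°S

GRAV3: φ = -75.95833°, λ = -133.86217°
δ = d/R = 2242.7/6371.01 = 0.352016 rad
φ₂ = arcsin(sin φ₁ cos δ + cos φ₁ sin δ cos θ)
   = arcsin(-0.97012·0.93868 + 0.24263·0.34479·0.15643) = -63.83716°
λ₂ = λ₁ + atan2(sin θ sin δ cos φ₁, cos δ − sin φ₁ sin φ₂) = 175.57268°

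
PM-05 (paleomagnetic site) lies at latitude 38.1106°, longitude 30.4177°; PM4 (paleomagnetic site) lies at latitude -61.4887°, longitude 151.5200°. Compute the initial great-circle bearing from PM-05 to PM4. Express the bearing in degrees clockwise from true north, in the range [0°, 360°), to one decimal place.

142.8°

Δλ = 121.1023°
y = sin Δλ · cos φ₂ = 0.408714
x = cos φ₁ sin φ₂ − sin φ₁ cos φ₂ cos Δλ = -0.539216
θ = atan2(y, x) = 142.8387° → 142.8387° (mod 360°)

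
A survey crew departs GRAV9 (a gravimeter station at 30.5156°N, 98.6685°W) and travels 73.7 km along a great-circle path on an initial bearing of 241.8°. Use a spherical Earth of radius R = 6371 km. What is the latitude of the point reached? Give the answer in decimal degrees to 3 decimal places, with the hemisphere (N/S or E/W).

δ = d/R = 73.7/6371 = 0.011568 rad
φ₂ = arcsin(sin φ₁ cos δ + cos φ₁ sin δ cos θ)
   = arcsin(0.50777·0.99993 + 0.86149·0.01157·-0.47255) = 30.20065°
λ₂ = λ₁ + atan2(sin θ sin δ cos φ₁, cos δ − sin φ₁ sin φ₂) = -99.34436°

30.201°N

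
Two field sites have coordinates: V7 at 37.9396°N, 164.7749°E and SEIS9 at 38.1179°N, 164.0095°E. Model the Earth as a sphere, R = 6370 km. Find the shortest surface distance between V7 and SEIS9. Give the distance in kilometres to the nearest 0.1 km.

69.9 km

Δφ = 0.1783°,  Δλ = -0.7654°
a = sin²(Δφ/2) + cos φ₁ cos φ₂ sin²(Δλ/2) = 0.000030
c = 2·arcsin(√a) = 0.010973 rad = 0.6287°
d = R·c = 6370 × 0.010973 = 69.9 km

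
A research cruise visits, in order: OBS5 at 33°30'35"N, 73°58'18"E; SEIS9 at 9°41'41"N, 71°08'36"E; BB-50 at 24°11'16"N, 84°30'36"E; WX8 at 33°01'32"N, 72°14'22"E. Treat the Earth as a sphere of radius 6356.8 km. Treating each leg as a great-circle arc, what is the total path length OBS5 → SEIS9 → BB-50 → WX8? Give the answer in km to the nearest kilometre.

OBS5: φ = +33.50972°, λ = +73.97167°
SEIS9: φ = +9.69472°, λ = +71.14333°
BB-50: φ = +24.18778°, λ = +84.51000°
WX8: φ = +33.02556°, λ = +72.23944°
OBS5→SEIS9: c = 0.418123 rad, d = 2657.92 km
SEIS9→BB-50: c = 0.336792 rad, d = 2140.92 km
BB-50→WX8: c = 0.242857 rad, d = 1543.79 km
Total = 2657.92 + 2140.92 + 1543.79 = 6342.63 km

6343 km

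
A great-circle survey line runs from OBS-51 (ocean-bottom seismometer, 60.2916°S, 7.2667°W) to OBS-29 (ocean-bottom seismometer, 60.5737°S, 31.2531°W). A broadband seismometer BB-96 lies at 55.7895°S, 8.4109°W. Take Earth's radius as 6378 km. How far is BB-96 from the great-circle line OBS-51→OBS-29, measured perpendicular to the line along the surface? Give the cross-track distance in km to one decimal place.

504.6 km

δ₁₃ = central angle OBS-51→BB-96 = 0.079281 rad  (haversine)
θ₁₃ = bearing OBS-51→BB-96 = 351.850°,  θ₁₂ = bearing OBS-51→OBS-29 = 258.186°
dₓₜ = R·arcsin(sin δ₁₃ · sin(θ₁₃ − θ₁₂)) = 6378·arcsin(0.07920·sin(93.664°)) = 504.619 km
|dₓₜ| = 504.619 km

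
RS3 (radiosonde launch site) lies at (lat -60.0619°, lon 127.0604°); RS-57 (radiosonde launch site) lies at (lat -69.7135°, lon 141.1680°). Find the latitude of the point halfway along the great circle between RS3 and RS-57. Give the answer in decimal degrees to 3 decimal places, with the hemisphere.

65.049°S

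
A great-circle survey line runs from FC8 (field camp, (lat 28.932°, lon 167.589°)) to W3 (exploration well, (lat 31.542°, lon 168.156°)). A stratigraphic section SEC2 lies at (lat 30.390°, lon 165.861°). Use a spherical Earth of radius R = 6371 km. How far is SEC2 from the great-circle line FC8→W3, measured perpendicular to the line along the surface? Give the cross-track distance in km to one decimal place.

192.7 km

δ₁₃ = central angle FC8→SEC2 = 0.036528 rad  (haversine)
θ₁₃ = bearing FC8→SEC2 = 314.581°,  θ₁₂ = bearing FC8→W3 = 10.488°
dₓₜ = R·arcsin(sin δ₁₃ · sin(θ₁₃ − θ₁₂)) = 6371·arcsin(0.03652·sin(304.093°)) = -192.708 km
|dₓₜ| = 192.708 km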